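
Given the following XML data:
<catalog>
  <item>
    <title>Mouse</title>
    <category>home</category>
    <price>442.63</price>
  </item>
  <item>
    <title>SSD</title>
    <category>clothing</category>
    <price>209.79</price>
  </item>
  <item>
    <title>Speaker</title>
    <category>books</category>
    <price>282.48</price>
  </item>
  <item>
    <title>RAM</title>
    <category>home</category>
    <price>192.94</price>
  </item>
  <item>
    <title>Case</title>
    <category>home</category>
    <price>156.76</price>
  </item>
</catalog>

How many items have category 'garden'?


Scanning <item> elements for <category>garden</category>:
Count: 0

ANSWER: 0


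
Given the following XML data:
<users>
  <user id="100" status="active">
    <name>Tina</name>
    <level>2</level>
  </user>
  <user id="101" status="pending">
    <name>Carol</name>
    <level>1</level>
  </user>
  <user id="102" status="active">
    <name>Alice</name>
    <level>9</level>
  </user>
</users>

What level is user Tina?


Finding user: Tina
<level>2</level>

ANSWER: 2


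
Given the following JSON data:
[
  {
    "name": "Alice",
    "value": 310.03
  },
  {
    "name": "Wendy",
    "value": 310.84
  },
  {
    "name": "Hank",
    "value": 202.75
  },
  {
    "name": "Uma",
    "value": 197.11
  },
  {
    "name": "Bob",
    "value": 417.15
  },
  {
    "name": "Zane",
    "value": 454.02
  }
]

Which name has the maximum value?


Comparing values:
  Alice: 310.03
  Wendy: 310.84
  Hank: 202.75
  Uma: 197.11
  Bob: 417.15
  Zane: 454.02
Maximum: Zane (454.02)

ANSWER: Zane


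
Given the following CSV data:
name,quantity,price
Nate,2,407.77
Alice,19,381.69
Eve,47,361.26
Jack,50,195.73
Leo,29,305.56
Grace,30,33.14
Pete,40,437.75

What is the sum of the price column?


Values in 'price' column:
  Row 1: 407.77
  Row 2: 381.69
  Row 3: 361.26
  Row 4: 195.73
  Row 5: 305.56
  Row 6: 33.14
  Row 7: 437.75
Sum = 407.77 + 381.69 + 361.26 + 195.73 + 305.56 + 33.14 + 437.75 = 2122.9

ANSWER: 2122.9


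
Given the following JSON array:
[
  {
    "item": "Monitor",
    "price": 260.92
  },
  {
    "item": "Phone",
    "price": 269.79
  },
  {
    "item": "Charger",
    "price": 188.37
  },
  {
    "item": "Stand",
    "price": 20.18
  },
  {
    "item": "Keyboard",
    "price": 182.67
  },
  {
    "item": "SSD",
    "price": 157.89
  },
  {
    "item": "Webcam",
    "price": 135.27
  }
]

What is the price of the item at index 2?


Array index 2 -> Charger
price = 188.37

ANSWER: 188.37


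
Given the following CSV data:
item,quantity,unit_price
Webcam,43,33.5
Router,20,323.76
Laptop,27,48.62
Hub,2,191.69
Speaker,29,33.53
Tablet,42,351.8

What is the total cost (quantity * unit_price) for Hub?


Row: Hub
quantity = 2
unit_price = 191.69
total = 2 * 191.69 = 383.38

ANSWER: 383.38


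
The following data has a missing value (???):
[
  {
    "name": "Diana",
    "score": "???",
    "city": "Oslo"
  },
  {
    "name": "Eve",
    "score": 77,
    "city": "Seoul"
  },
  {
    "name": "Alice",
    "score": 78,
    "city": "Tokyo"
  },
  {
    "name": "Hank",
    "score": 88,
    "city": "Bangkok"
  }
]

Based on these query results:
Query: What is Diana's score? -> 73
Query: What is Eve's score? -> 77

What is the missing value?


The missing value is Diana's score
From query: Diana's score = 73

ANSWER: 73


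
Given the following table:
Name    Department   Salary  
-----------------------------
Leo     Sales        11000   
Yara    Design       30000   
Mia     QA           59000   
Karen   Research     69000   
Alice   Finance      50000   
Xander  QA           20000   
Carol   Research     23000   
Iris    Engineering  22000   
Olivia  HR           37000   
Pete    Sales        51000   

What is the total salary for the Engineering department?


Engineering department members:
  Iris: 22000
Total = 22000 = 22000

ANSWER: 22000


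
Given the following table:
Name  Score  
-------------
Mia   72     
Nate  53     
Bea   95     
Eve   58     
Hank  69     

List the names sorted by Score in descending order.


Sorting by Score (descending):
  Bea: 95
  Mia: 72
  Hank: 69
  Eve: 58
  Nate: 53


ANSWER: Bea, Mia, Hank, Eve, Nate


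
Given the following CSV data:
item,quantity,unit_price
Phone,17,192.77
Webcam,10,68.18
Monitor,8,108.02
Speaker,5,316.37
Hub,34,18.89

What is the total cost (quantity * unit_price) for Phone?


Row: Phone
quantity = 17
unit_price = 192.77
total = 17 * 192.77 = 3277.09

ANSWER: 3277.09


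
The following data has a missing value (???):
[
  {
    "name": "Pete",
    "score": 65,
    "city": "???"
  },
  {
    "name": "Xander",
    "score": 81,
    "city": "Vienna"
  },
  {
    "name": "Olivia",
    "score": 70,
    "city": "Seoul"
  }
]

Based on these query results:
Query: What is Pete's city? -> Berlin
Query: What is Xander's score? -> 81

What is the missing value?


The missing value is Pete's city
From query: Pete's city = Berlin

ANSWER: Berlin


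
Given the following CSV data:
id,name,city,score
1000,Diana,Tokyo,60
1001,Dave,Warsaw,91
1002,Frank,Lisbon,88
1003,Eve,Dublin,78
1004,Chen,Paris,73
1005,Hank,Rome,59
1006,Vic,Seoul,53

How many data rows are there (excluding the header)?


Counting rows (excluding header):
Header: id,name,city,score
Data rows: 7

ANSWER: 7


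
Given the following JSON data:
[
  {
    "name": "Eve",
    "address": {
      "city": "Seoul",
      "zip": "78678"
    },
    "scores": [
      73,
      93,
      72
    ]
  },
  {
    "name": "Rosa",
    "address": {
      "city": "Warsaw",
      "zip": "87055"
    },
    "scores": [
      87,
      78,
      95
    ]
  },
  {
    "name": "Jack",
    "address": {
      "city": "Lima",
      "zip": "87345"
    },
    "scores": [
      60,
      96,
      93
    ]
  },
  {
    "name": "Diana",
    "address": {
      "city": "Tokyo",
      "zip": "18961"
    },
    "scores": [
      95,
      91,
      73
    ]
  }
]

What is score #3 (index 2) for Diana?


Path: records[3].scores[2]
Value: 73

ANSWER: 73


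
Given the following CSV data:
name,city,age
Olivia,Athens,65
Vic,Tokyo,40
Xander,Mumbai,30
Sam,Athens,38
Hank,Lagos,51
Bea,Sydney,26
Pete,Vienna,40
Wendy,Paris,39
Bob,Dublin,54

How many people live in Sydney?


Scanning city column for 'Sydney':
  Row 6: Bea -> MATCH
Total matches: 1

ANSWER: 1


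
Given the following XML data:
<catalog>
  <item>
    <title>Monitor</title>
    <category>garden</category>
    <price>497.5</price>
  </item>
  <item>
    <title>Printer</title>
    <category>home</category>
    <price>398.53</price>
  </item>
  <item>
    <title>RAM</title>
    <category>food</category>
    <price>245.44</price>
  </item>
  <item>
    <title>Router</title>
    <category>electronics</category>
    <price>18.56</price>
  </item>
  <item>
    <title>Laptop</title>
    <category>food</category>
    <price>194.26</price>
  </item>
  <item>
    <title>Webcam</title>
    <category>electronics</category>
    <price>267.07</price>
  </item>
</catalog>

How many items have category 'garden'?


Scanning <item> elements for <category>garden</category>:
  Item 1: Monitor -> MATCH
Count: 1

ANSWER: 1


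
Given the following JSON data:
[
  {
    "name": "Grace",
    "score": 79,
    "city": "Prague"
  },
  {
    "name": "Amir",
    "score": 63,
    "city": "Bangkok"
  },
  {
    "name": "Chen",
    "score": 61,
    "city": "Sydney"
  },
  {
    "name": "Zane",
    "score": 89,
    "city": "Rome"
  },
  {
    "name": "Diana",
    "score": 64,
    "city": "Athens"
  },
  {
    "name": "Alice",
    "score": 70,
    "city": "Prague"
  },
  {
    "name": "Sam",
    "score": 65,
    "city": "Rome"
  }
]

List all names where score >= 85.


Filtering records where score >= 85:
  Grace (score=79) -> no
  Amir (score=63) -> no
  Chen (score=61) -> no
  Zane (score=89) -> YES
  Diana (score=64) -> no
  Alice (score=70) -> no
  Sam (score=65) -> no


ANSWER: Zane


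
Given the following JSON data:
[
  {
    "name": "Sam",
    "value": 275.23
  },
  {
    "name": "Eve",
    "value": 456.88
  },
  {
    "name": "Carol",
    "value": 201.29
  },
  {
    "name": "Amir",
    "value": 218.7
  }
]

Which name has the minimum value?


Comparing values:
  Sam: 275.23
  Eve: 456.88
  Carol: 201.29
  Amir: 218.7
Minimum: Carol (201.29)

ANSWER: Carol


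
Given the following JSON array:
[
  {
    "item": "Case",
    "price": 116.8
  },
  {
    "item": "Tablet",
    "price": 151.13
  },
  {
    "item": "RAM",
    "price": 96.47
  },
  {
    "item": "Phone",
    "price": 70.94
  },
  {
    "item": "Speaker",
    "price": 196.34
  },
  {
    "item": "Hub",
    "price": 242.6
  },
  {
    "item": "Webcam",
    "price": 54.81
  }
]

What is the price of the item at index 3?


Array index 3 -> Phone
price = 70.94

ANSWER: 70.94


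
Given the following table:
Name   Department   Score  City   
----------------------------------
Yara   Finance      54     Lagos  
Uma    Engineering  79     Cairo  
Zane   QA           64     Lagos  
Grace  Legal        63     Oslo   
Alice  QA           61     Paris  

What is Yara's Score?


Row 1: Yara
Score = 54

ANSWER: 54


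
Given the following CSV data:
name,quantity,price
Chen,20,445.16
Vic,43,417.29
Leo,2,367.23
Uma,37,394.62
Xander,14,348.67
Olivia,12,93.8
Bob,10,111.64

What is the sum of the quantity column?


Values in 'quantity' column:
  Row 1: 20
  Row 2: 43
  Row 3: 2
  Row 4: 37
  Row 5: 14
  Row 6: 12
  Row 7: 10
Sum = 20 + 43 + 2 + 37 + 14 + 12 + 10 = 138

ANSWER: 138


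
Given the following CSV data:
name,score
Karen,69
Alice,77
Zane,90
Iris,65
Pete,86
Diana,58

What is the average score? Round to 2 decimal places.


Scores: 69, 77, 90, 65, 86, 58
Sum = 445
Count = 6
Average = 445 / 6 = 74.17

ANSWER: 74.17


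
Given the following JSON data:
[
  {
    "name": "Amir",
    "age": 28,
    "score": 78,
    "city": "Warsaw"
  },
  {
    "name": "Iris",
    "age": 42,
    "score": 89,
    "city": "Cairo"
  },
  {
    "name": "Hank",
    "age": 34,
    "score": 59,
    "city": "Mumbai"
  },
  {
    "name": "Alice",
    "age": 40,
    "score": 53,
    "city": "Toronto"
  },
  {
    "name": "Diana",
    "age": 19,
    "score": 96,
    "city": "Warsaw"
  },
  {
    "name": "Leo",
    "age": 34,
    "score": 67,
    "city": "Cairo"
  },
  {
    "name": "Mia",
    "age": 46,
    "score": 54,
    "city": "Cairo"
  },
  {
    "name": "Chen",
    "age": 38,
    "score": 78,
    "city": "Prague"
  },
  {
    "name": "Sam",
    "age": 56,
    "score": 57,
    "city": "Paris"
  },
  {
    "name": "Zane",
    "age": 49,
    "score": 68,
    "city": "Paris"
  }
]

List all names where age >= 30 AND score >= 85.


Checking both conditions:
  Amir (age=28, score=78) -> no
  Iris (age=42, score=89) -> YES
  Hank (age=34, score=59) -> no
  Alice (age=40, score=53) -> no
  Diana (age=19, score=96) -> no
  Leo (age=34, score=67) -> no
  Mia (age=46, score=54) -> no
  Chen (age=38, score=78) -> no
  Sam (age=56, score=57) -> no
  Zane (age=49, score=68) -> no


ANSWER: Iris


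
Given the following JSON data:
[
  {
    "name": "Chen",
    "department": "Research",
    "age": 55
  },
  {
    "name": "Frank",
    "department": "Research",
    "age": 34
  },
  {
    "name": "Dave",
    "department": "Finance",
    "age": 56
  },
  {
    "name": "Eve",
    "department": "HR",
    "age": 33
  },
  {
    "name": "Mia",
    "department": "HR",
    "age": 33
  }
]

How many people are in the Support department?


Scanning records for department = Support
  No matches found
Count: 0

ANSWER: 0


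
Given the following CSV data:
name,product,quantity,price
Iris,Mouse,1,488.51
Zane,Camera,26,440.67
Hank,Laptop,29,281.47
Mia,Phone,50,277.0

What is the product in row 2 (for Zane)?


Row 2: Zane
Column 'product' = Camera

ANSWER: Camera


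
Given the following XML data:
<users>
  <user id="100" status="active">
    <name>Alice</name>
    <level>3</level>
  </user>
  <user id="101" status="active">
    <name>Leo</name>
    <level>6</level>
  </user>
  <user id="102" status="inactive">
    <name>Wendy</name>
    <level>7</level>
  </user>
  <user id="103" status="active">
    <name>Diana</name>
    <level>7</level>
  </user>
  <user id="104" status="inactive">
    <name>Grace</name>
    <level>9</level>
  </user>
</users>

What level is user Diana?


Finding user: Diana
<level>7</level>

ANSWER: 7


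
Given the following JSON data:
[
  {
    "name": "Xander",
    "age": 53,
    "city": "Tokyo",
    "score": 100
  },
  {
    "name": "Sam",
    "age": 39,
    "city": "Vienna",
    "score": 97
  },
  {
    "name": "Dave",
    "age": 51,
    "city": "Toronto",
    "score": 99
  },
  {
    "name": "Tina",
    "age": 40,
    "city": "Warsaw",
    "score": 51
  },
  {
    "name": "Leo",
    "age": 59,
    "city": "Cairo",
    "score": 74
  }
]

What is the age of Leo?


Looking up record where name = Leo
Record index: 4
Field 'age' = 59

ANSWER: 59


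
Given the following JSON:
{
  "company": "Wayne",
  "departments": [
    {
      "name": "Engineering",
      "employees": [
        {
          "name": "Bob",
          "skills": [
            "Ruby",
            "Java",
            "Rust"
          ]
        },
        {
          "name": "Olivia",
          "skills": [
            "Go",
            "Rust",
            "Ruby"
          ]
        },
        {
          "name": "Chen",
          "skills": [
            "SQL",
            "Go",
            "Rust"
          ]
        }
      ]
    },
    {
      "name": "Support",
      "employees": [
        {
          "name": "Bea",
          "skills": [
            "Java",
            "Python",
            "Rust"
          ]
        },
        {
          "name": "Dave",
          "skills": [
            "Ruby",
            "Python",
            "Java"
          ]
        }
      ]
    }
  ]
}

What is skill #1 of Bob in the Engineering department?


Path: departments[0].employees[0].skills[0]
Value: Ruby

ANSWER: Ruby


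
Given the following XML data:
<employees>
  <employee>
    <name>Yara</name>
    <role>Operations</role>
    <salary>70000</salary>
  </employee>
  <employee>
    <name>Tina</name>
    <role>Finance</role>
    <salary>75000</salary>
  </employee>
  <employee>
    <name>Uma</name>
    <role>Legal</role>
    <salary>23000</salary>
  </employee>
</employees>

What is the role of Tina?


Searching for <employee> with <name>Tina</name>
Found at position 2
<role>Finance</role>

ANSWER: Finance


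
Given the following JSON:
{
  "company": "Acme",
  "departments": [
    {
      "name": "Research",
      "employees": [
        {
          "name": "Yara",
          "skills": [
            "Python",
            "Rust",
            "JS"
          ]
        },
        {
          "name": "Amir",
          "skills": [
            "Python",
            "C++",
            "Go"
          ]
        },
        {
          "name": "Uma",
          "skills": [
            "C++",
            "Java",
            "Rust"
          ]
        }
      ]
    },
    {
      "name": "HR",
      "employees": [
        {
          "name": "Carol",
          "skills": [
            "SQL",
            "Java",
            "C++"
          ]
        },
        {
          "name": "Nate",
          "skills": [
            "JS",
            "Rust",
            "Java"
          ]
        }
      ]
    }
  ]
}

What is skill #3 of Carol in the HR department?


Path: departments[1].employees[0].skills[2]
Value: C++

ANSWER: C++


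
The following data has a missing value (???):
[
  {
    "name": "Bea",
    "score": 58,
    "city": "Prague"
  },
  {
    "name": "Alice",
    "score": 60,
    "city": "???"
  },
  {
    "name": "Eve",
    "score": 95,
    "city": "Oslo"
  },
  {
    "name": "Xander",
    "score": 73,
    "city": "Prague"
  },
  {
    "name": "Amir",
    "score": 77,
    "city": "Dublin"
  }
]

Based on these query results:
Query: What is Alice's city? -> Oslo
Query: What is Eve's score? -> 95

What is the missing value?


The missing value is Alice's city
From query: Alice's city = Oslo

ANSWER: Oslo


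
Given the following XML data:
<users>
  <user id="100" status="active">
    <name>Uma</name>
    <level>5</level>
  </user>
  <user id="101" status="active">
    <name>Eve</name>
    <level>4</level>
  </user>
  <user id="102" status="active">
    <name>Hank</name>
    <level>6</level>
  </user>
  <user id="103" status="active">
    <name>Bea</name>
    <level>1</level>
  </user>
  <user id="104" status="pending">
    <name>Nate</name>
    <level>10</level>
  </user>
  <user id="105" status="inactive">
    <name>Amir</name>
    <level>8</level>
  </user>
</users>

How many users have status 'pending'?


Counting users with status='pending':
  Nate (id=104) -> MATCH
Count: 1

ANSWER: 1


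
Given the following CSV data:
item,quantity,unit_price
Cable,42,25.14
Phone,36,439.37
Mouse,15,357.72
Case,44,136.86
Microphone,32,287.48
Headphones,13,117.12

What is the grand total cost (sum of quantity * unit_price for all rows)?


Computing row totals:
  Cable: 42 * 25.14 = 1055.88
  Phone: 36 * 439.37 = 15817.32
  Mouse: 15 * 357.72 = 5365.8
  Case: 44 * 136.86 = 6021.84
  Microphone: 32 * 287.48 = 9199.36
  Headphones: 13 * 117.12 = 1522.56
Grand total = 1055.88 + 15817.32 + 5365.8 + 6021.84 + 9199.36 + 1522.56 = 38982.76

ANSWER: 38982.76


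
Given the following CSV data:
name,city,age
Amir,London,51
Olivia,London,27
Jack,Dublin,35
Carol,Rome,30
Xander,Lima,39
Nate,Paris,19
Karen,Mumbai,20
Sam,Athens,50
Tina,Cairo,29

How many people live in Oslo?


Scanning city column for 'Oslo':
Total matches: 0

ANSWER: 0


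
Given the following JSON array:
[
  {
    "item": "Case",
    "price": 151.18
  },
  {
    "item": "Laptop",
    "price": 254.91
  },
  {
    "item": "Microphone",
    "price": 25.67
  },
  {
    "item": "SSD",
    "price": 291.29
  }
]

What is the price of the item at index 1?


Array index 1 -> Laptop
price = 254.91

ANSWER: 254.91


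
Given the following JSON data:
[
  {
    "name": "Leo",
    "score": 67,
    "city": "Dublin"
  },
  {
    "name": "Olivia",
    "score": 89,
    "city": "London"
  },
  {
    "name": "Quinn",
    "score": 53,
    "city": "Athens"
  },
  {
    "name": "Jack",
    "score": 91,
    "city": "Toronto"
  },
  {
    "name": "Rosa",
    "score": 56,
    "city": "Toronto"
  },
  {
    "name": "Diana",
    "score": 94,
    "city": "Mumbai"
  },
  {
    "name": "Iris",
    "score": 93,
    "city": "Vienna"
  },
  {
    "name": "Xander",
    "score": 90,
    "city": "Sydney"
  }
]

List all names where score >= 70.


Filtering records where score >= 70:
  Leo (score=67) -> no
  Olivia (score=89) -> YES
  Quinn (score=53) -> no
  Jack (score=91) -> YES
  Rosa (score=56) -> no
  Diana (score=94) -> YES
  Iris (score=93) -> YES
  Xander (score=90) -> YES


ANSWER: Olivia, Jack, Diana, Iris, Xander


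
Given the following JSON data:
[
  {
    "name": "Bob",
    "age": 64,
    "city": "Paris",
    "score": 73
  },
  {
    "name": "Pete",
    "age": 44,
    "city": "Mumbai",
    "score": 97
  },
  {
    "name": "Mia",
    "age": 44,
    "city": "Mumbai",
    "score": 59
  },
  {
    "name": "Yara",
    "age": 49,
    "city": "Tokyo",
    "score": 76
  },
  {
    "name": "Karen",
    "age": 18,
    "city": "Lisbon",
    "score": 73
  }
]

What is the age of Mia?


Looking up record where name = Mia
Record index: 2
Field 'age' = 44

ANSWER: 44


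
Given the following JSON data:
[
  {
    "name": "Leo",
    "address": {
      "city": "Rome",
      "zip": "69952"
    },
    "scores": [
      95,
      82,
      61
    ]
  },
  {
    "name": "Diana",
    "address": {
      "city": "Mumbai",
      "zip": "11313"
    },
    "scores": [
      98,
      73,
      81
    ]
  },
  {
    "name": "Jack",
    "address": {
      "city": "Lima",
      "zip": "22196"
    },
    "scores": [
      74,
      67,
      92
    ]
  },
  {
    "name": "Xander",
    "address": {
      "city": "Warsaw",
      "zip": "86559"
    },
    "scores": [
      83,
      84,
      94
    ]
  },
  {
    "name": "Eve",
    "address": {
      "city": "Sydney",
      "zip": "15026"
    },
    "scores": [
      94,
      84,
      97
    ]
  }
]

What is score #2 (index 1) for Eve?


Path: records[4].scores[1]
Value: 84

ANSWER: 84


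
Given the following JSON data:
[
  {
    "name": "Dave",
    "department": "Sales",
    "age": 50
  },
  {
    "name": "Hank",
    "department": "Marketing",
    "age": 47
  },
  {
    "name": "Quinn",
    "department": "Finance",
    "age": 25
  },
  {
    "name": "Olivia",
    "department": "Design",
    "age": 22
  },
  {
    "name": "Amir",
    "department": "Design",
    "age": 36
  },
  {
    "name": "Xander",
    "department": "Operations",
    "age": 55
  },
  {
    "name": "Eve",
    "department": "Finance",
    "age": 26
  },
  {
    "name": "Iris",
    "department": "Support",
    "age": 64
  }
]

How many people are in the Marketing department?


Scanning records for department = Marketing
  Record 1: Hank
Count: 1

ANSWER: 1


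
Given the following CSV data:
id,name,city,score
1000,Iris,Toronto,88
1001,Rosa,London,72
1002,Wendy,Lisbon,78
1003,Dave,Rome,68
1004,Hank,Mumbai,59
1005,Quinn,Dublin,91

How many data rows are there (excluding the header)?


Counting rows (excluding header):
Header: id,name,city,score
Data rows: 6

ANSWER: 6


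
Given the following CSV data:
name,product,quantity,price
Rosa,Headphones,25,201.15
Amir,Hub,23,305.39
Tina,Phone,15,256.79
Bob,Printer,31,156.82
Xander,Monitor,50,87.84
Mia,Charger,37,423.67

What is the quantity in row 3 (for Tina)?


Row 3: Tina
Column 'quantity' = 15

ANSWER: 15


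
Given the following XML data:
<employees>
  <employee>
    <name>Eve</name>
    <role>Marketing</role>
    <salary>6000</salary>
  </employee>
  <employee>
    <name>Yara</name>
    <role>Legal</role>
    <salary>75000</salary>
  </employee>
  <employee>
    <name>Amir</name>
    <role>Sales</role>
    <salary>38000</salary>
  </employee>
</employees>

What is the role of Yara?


Searching for <employee> with <name>Yara</name>
Found at position 2
<role>Legal</role>

ANSWER: Legal


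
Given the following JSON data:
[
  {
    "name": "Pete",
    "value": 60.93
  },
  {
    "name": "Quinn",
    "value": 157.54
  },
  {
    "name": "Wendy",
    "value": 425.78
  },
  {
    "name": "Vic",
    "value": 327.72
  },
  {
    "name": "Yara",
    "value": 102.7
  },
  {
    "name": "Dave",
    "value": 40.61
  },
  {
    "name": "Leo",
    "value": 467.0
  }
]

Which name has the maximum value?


Comparing values:
  Pete: 60.93
  Quinn: 157.54
  Wendy: 425.78
  Vic: 327.72
  Yara: 102.7
  Dave: 40.61
  Leo: 467.0
Maximum: Leo (467.0)

ANSWER: Leo


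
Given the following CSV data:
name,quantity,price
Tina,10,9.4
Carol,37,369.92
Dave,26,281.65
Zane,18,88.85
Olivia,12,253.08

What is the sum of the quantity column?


Values in 'quantity' column:
  Row 1: 10
  Row 2: 37
  Row 3: 26
  Row 4: 18
  Row 5: 12
Sum = 10 + 37 + 26 + 18 + 12 = 103

ANSWER: 103


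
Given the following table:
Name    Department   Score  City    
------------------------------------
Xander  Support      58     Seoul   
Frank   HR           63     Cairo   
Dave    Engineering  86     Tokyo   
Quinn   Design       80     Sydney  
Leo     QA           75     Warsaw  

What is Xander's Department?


Row 1: Xander
Department = Support

ANSWER: Support


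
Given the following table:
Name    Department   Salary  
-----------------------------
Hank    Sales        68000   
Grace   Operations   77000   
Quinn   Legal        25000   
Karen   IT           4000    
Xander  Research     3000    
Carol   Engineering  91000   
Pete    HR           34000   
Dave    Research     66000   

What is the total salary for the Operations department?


Operations department members:
  Grace: 77000
Total = 77000 = 77000

ANSWER: 77000


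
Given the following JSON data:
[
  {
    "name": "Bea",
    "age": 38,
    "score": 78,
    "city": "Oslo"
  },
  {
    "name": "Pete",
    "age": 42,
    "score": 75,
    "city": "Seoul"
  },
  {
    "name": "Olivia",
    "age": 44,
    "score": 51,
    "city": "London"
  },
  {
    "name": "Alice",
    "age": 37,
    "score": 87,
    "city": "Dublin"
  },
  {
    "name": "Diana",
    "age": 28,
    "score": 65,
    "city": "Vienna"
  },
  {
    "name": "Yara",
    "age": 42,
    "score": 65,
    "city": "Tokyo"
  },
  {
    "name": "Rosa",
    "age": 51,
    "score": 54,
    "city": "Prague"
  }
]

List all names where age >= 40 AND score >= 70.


Checking both conditions:
  Bea (age=38, score=78) -> no
  Pete (age=42, score=75) -> YES
  Olivia (age=44, score=51) -> no
  Alice (age=37, score=87) -> no
  Diana (age=28, score=65) -> no
  Yara (age=42, score=65) -> no
  Rosa (age=51, score=54) -> no


ANSWER: Pete


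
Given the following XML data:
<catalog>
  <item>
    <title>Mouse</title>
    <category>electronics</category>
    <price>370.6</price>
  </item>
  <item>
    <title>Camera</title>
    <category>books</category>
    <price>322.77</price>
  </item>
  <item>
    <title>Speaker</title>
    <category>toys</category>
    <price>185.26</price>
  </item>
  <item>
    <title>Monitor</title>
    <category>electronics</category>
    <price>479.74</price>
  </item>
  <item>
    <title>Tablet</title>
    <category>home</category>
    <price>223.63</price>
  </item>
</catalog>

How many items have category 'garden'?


Scanning <item> elements for <category>garden</category>:
Count: 0

ANSWER: 0


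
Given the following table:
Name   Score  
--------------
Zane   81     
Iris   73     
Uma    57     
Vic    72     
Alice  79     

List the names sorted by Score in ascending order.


Sorting by Score (ascending):
  Uma: 57
  Vic: 72
  Iris: 73
  Alice: 79
  Zane: 81


ANSWER: Uma, Vic, Iris, Alice, Zane


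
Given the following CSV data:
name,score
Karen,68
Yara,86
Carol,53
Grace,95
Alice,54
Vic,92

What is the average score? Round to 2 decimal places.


Scores: 68, 86, 53, 95, 54, 92
Sum = 448
Count = 6
Average = 448 / 6 = 74.67

ANSWER: 74.67


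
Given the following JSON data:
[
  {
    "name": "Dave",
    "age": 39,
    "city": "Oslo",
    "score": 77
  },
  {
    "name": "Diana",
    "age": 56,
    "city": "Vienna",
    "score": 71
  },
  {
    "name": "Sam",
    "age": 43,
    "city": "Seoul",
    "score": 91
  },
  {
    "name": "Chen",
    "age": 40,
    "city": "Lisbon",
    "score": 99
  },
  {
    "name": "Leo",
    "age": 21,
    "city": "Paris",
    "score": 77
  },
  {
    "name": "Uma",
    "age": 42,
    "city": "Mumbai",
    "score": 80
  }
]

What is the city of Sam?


Looking up record where name = Sam
Record index: 2
Field 'city' = Seoul

ANSWER: Seoul


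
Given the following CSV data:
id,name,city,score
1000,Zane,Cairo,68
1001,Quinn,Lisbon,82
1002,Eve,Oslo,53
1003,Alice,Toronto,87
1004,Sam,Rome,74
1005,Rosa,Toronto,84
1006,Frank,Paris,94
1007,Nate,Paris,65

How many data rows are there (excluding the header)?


Counting rows (excluding header):
Header: id,name,city,score
Data rows: 8

ANSWER: 8


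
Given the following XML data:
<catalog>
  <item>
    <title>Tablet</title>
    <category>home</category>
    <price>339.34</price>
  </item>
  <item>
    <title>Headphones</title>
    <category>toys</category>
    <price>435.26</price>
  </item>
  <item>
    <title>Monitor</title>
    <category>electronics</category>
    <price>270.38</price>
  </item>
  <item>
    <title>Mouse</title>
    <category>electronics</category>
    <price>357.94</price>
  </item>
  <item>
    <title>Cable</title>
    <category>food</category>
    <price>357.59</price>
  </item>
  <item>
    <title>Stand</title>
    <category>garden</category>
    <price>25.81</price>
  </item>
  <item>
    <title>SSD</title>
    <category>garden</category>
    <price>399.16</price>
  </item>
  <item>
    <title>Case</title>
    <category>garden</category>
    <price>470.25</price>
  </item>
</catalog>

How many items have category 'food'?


Scanning <item> elements for <category>food</category>:
  Item 5: Cable -> MATCH
Count: 1

ANSWER: 1


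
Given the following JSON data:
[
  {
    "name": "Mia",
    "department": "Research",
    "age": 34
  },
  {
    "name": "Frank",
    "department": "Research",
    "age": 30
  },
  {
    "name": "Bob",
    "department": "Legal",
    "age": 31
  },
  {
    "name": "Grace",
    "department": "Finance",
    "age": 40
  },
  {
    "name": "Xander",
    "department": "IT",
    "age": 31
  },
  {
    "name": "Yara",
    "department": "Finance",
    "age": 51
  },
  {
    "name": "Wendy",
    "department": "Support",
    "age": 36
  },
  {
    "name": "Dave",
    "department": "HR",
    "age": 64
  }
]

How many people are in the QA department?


Scanning records for department = QA
  No matches found
Count: 0

ANSWER: 0


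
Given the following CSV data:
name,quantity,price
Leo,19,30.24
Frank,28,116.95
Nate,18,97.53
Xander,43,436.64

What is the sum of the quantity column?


Values in 'quantity' column:
  Row 1: 19
  Row 2: 28
  Row 3: 18
  Row 4: 43
Sum = 19 + 28 + 18 + 43 = 108

ANSWER: 108


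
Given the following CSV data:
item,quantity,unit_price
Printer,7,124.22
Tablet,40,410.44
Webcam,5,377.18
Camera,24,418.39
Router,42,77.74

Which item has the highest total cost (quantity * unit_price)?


Computing row totals:
  Printer: 869.54
  Tablet: 16417.6
  Webcam: 1885.9
  Camera: 10041.36
  Router: 3265.08
Maximum: Tablet (16417.6)

ANSWER: Tablet


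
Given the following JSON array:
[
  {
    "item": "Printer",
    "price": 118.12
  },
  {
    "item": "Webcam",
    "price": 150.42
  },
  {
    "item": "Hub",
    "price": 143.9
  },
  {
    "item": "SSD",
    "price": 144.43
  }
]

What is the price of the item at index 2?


Array index 2 -> Hub
price = 143.9

ANSWER: 143.9


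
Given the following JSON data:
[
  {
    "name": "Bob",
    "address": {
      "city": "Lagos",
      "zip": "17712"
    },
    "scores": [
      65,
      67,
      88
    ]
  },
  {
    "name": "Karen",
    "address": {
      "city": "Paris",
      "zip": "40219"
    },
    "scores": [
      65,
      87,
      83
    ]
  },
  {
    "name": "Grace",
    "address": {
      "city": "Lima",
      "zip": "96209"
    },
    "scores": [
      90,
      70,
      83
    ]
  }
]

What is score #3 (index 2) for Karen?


Path: records[1].scores[2]
Value: 83

ANSWER: 83


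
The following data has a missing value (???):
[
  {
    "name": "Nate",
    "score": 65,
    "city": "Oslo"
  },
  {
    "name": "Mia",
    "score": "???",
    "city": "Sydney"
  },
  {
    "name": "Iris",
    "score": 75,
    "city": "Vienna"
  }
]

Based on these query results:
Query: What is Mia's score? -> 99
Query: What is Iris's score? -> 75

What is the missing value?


The missing value is Mia's score
From query: Mia's score = 99

ANSWER: 99


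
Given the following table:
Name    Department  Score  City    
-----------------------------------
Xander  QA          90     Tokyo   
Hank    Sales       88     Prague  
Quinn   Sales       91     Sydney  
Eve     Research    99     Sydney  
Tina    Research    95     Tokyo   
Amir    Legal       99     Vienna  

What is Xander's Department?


Row 1: Xander
Department = QA

ANSWER: QA


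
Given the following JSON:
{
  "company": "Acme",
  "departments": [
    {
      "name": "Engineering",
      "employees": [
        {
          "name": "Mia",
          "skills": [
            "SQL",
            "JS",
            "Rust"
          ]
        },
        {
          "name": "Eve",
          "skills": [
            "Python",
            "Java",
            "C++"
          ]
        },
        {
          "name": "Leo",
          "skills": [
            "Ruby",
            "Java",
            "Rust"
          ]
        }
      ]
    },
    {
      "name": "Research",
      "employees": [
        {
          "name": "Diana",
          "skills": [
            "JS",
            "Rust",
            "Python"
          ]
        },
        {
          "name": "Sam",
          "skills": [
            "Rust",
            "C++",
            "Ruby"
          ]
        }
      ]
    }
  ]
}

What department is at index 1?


Path: departments[1].name
Value: Research

ANSWER: Research


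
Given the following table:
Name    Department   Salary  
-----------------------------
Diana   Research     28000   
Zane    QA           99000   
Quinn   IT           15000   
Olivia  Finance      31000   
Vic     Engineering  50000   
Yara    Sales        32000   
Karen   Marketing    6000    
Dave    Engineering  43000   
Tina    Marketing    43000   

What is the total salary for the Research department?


Research department members:
  Diana: 28000
Total = 28000 = 28000

ANSWER: 28000


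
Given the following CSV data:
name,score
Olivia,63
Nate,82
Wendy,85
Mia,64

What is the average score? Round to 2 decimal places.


Scores: 63, 82, 85, 64
Sum = 294
Count = 4
Average = 294 / 4 = 73.50

ANSWER: 73.50


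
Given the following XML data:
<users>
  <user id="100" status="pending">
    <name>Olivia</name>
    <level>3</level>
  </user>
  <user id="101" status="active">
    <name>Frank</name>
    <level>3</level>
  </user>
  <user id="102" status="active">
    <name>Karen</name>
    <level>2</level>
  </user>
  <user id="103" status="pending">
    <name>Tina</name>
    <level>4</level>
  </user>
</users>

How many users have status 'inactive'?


Counting users with status='inactive':
Count: 0

ANSWER: 0


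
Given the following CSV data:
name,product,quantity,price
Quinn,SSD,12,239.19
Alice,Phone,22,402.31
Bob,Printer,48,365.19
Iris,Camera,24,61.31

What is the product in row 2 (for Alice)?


Row 2: Alice
Column 'product' = Phone

ANSWER: Phone


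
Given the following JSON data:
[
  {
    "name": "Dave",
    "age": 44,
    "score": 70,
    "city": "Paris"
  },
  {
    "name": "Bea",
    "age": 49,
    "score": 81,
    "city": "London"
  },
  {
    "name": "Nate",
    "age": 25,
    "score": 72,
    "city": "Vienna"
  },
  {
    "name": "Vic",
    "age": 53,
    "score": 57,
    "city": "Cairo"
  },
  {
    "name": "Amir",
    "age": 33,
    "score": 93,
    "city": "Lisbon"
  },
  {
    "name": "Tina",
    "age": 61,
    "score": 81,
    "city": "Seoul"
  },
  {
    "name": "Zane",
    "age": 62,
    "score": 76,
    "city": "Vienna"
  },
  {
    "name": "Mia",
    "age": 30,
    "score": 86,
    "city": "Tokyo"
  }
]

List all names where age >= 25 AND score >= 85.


Checking both conditions:
  Dave (age=44, score=70) -> no
  Bea (age=49, score=81) -> no
  Nate (age=25, score=72) -> no
  Vic (age=53, score=57) -> no
  Amir (age=33, score=93) -> YES
  Tina (age=61, score=81) -> no
  Zane (age=62, score=76) -> no
  Mia (age=30, score=86) -> YES


ANSWER: Amir, Mia


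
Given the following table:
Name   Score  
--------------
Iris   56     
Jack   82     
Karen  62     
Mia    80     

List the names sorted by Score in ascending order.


Sorting by Score (ascending):
  Iris: 56
  Karen: 62
  Mia: 80
  Jack: 82


ANSWER: Iris, Karen, Mia, Jack


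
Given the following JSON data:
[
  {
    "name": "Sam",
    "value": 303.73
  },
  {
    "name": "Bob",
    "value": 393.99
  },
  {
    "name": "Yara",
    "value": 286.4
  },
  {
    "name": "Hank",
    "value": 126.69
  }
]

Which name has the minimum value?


Comparing values:
  Sam: 303.73
  Bob: 393.99
  Yara: 286.4
  Hank: 126.69
Minimum: Hank (126.69)

ANSWER: Hank


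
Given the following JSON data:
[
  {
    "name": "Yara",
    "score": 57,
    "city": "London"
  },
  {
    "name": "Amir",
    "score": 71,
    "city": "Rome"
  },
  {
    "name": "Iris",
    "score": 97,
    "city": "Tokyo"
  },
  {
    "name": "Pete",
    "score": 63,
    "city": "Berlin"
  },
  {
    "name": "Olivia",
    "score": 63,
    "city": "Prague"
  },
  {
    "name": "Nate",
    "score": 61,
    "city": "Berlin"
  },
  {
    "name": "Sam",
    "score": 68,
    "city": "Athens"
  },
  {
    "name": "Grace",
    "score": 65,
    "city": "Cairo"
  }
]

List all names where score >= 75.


Filtering records where score >= 75:
  Yara (score=57) -> no
  Amir (score=71) -> no
  Iris (score=97) -> YES
  Pete (score=63) -> no
  Olivia (score=63) -> no
  Nate (score=61) -> no
  Sam (score=68) -> no
  Grace (score=65) -> no


ANSWER: Iris


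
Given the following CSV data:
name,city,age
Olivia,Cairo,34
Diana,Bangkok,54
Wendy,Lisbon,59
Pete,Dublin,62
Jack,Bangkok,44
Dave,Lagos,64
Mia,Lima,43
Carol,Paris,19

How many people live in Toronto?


Scanning city column for 'Toronto':
Total matches: 0

ANSWER: 0


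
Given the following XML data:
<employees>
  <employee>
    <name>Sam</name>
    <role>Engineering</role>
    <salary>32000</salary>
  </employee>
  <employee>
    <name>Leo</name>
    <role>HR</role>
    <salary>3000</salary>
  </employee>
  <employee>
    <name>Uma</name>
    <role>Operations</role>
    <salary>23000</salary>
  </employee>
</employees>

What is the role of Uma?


Searching for <employee> with <name>Uma</name>
Found at position 3
<role>Operations</role>

ANSWER: Operations


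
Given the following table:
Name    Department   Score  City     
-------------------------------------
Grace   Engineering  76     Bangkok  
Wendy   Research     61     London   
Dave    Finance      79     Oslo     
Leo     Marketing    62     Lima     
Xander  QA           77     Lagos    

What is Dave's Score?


Row 3: Dave
Score = 79

ANSWER: 79


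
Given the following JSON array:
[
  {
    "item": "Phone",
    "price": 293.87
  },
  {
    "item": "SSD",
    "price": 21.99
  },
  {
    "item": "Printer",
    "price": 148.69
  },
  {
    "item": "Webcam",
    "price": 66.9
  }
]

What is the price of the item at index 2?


Array index 2 -> Printer
price = 148.69

ANSWER: 148.69


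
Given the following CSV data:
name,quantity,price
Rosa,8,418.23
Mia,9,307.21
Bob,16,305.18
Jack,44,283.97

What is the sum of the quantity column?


Values in 'quantity' column:
  Row 1: 8
  Row 2: 9
  Row 3: 16
  Row 4: 44
Sum = 8 + 9 + 16 + 44 = 77

ANSWER: 77


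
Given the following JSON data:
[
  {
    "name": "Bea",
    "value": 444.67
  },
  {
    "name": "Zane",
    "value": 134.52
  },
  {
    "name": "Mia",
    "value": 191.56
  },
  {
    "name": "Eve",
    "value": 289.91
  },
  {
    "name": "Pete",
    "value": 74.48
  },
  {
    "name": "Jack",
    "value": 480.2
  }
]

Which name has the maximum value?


Comparing values:
  Bea: 444.67
  Zane: 134.52
  Mia: 191.56
  Eve: 289.91
  Pete: 74.48
  Jack: 480.2
Maximum: Jack (480.2)

ANSWER: Jack


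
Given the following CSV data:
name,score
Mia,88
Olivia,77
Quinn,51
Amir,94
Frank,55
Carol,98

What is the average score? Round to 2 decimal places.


Scores: 88, 77, 51, 94, 55, 98
Sum = 463
Count = 6
Average = 463 / 6 = 77.17

ANSWER: 77.17


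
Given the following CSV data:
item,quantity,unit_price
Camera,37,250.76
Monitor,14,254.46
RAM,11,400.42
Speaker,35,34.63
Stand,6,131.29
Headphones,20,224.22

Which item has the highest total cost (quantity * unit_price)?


Computing row totals:
  Camera: 9278.12
  Monitor: 3562.44
  RAM: 4404.62
  Speaker: 1212.05
  Stand: 787.74
  Headphones: 4484.4
Maximum: Camera (9278.12)

ANSWER: Camera


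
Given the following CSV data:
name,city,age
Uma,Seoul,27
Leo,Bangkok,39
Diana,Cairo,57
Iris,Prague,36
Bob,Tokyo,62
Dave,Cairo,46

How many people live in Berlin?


Scanning city column for 'Berlin':
Total matches: 0

ANSWER: 0


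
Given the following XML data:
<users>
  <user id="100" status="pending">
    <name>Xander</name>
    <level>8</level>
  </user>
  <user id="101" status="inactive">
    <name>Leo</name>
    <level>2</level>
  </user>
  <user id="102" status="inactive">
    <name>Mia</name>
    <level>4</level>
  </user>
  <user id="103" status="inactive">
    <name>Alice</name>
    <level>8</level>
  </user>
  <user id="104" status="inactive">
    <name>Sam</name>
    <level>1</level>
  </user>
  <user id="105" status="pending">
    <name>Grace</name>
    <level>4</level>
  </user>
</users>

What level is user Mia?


Finding user: Mia
<level>4</level>

ANSWER: 4


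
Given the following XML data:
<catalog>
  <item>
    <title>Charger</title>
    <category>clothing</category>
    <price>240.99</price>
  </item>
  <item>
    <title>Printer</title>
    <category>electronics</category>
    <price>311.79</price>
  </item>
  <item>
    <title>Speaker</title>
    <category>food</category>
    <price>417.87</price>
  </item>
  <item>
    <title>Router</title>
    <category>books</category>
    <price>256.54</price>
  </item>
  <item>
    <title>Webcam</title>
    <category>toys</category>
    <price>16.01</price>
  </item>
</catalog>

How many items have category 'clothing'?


Scanning <item> elements for <category>clothing</category>:
  Item 1: Charger -> MATCH
Count: 1

ANSWER: 1
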